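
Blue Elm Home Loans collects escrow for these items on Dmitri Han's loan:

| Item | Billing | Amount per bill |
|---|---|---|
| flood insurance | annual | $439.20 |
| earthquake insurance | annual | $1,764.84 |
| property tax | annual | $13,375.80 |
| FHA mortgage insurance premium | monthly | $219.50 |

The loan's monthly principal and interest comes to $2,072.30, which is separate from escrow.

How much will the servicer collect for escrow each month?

$1,517.82

Flood insurance — $439.20/yr
Earthquake insurance — $1,764.84/yr
Property tax — $13,375.80/yr
FHA mortgage insurance premium — $219.50 × 12 = $2,634.00/yr
Total annual escrow = $439.20 + $1,764.84 + $13,375.80 + $2,634.00 = $18,213.84
Base monthly escrow = $18,213.84 / 12 = $1,517.82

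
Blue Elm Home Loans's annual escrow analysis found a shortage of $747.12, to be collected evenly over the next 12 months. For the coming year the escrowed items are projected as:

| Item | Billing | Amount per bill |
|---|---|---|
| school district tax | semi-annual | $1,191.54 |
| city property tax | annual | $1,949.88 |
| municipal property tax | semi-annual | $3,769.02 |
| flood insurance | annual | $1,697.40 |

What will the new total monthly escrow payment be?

School district tax — $1,191.54 × 2 = $2,383.08
City property tax — $1,949.88
Municipal property tax — $3,769.02 × 2 = $7,538.04
Flood insurance — $1,697.40
Yearly total = $2,383.08 + $1,949.88 + $7,538.04 + $1,697.40 = $13,568.40
Per month = $13,568.40 / 12 = $1,130.70
Shortage spread = $747.12 / 12 = $62.26/mo
New monthly escrow = $1,130.70 + $62.26 = $1,192.96

$1,192.96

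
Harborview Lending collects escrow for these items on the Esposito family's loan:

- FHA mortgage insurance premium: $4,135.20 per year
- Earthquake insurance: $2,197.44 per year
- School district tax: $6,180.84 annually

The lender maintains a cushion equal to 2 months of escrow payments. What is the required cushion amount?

FHA mortgage insurance premium = $4,135.20 per year
Earthquake insurance = $2,197.44 per year
School district tax = $6,180.84 per year
Total per year = $4,135.20 + $2,197.44 + $6,180.84 = $12,513.48
Monthly = $12,513.48 / 12 = $1,042.79
Reserve = 2 × $1,042.79 = $2,085.58

$2,085.58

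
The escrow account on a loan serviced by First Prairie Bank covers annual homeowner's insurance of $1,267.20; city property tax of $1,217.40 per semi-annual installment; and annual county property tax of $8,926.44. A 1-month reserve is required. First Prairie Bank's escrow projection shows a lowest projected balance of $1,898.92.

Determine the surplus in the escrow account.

$846.55

Homeowner's insurance: $1,267.20 annually
City property tax: $1,217.40 × 2 = $2,434.80 annually
County property tax: $8,926.44 annually
Combined annual = $1,267.20 + $2,434.80 + $8,926.44 = $12,628.44
Monthly = $12,628.44 / 12 = $1,052.37
Cushion = 1 × $1,052.37 = $1,052.37
Surplus = $1,898.92 − $1,052.37 = $846.55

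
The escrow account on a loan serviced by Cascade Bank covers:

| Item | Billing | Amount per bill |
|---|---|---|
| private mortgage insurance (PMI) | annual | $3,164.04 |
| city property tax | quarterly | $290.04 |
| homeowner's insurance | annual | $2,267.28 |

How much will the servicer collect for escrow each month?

$549.29

Private mortgage insurance (PMI) = $3,164.04/yr
City property tax = $290.04 × 4 = $1,160.16/yr
Homeowner's insurance = $2,267.28/yr
Total per year = $3,164.04 + $1,160.16 + $2,267.28 = $6,591.48
Monthly escrow = $6,591.48 ÷ 12 = $549.29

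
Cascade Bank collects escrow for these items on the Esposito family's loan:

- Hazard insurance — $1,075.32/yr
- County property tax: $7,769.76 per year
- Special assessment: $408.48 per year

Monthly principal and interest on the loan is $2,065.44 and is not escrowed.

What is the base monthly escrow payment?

$771.13

Hazard insurance — $1,075.32
County property tax — $7,769.76
Special assessment — $408.48
Total per year = $1,075.32 + $7,769.76 + $408.48 = $9,253.56
Monthly = $9,253.56 / 12 = $771.13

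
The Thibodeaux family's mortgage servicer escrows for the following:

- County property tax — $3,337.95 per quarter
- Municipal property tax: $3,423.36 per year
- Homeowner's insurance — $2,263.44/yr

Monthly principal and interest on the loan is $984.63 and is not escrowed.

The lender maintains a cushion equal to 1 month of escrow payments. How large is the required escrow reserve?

$1,586.55

County property tax — $3,337.95 × 4 = $13,351.80
Municipal property tax — $3,423.36
Homeowner's insurance — $2,263.44
Yearly total = $19,038.60
Per month = $19,038.60 ÷ 12 = $1,586.55
Required cushion = 1 × $1,586.55 = $1,586.55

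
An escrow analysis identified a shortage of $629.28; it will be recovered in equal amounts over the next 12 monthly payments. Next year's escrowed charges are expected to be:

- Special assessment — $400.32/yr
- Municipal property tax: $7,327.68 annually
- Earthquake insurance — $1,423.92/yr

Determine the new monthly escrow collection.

Special assessment — $400.32 per year
Municipal property tax — $7,327.68 per year
Earthquake insurance — $1,423.92 per year
Combined annual = $9,151.92
Monthly = $9,151.92 / 12 = $762.66
Shortage spread = $629.28 ÷ 12 = $52.44/mo
Adjusted monthly = $762.66 + $52.44 = $815.10

$815.10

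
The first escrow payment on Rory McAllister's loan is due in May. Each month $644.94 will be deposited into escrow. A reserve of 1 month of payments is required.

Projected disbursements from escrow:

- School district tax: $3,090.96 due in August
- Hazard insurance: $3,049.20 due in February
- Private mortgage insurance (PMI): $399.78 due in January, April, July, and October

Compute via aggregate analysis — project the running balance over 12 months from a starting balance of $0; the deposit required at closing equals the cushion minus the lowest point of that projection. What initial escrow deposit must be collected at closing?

Cushion = 1 × $644.94 = $644.94
Trial balance (start $0, +$644.94 each month, − disbursements):
  May: +$644.94 → $644.94
  Jun: +$644.94 → $1,289.88
  Jul: +$644.94 − $399.78 → $1,535.04
  Aug: +$644.94 − $3,090.96 → -$910.98
  Sep: +$644.94 → -$266.04
  Oct: +$644.94 − $399.78 → -$20.88
  Nov: +$644.94 → $624.06
  Dec: +$644.94 → $1,269.00
  Jan: +$644.94 − $399.78 → $1,514.16
  Feb: +$644.94 − $3,049.20 → -$890.10
  Mar: +$644.94 → -$245.16
  Apr: +$644.94 − $399.78 → $0.00
Lowest trial balance = -$910.98 (Aug)
Initial deposit = cushion − low point = $644.94 − (-$910.98) = $1,555.92

$1,555.92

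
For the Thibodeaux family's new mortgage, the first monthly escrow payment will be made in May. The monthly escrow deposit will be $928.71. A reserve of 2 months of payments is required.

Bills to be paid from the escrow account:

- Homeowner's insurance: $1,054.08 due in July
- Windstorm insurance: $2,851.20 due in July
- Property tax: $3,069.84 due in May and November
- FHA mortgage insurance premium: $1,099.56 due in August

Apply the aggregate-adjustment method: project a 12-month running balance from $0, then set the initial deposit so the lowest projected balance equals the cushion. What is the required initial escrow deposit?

$6,500.97

Cushion = 2 × $928.71 = $1,857.42
Trial balance (start $0, +$928.71 each month, − disbursements):
  May: +$928.71 − $3,069.84 → -$2,141.13
  Jun: +$928.71 → -$1,212.42
  Jul: +$928.71 − $3,905.28 → -$4,188.99
  Aug: +$928.71 − $1,099.56 → -$4,359.84
  Sep: +$928.71 → -$3,431.13
  Oct: +$928.71 → -$2,502.42
  Nov: +$928.71 − $3,069.84 → -$4,643.55
  Dec: +$928.71 → -$3,714.84
  Jan: +$928.71 → -$2,786.13
  Feb: +$928.71 → -$1,857.42
  Mar: +$928.71 → -$928.71
  Apr: +$928.71 → $0.00
Lowest trial balance = -$4,643.55 (Nov)
Initial deposit = cushion − low point = $1,857.42 − (-$4,643.55) = $6,500.97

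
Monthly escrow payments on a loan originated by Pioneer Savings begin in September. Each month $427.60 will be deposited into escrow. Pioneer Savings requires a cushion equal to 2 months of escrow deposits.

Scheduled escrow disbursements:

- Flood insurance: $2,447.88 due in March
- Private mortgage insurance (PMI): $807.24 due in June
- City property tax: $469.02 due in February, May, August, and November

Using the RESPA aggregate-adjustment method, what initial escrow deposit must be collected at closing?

Cushion = 2 × $427.60 = $855.20
Trial balance (start $0, +$427.60 each month, − disbursements):
  Sep: +$427.60 → $427.60
  Oct: +$427.60 → $855.20
  Nov: +$427.60 − $469.02 → $813.78
  Dec: +$427.60 → $1,241.38
  Jan: +$427.60 → $1,668.98
  Feb: +$427.60 − $469.02 → $1,627.56
  Mar: +$427.60 − $2,447.88 → -$392.72
  Apr: +$427.60 → $34.88
  May: +$427.60 − $469.02 → -$6.54
  Jun: +$427.60 − $807.24 → -$386.18
  Jul: +$427.60 → $41.42
  Aug: +$427.60 − $469.02 → $0.00
Lowest trial balance = -$392.72 (Mar)
Initial deposit = cushion − low point = $855.20 − (-$392.72) = $1,247.92

$1,247.92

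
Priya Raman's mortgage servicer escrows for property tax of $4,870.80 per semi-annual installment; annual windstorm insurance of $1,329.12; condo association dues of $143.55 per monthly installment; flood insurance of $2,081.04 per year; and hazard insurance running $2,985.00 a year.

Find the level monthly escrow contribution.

Property tax = $4,870.80 × 2 = $9,741.60/yr
Windstorm insurance = $1,329.12/yr
Condo association dues = $143.55 × 12 = $1,722.60/yr
Flood insurance = $2,081.04/yr
Hazard insurance = $2,985.00/yr
Total annual escrow = $17,859.36
Per month = $17,859.36 ÷ 12 = $1,488.28

$1,488.28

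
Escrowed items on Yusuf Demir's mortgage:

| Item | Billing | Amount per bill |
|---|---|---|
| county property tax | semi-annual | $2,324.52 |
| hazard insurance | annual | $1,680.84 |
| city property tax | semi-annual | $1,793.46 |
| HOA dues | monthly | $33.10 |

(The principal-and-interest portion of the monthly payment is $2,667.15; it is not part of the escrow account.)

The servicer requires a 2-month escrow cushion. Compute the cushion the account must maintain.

County property tax: $2,324.52 × 2 = $4,649.04 per year
Hazard insurance: $1,680.84 per year
City property tax: $1,793.46 × 2 = $3,586.92 per year
HOA dues: $33.10 × 12 = $397.20 per year
Total annual escrow = $4,649.04 + $1,680.84 + $3,586.92 + $397.20 = $10,314.00
Monthly = $10,314.00 / 12 = $859.50
Cushion = 2 × $859.50 = $1,719.00

$1,719.00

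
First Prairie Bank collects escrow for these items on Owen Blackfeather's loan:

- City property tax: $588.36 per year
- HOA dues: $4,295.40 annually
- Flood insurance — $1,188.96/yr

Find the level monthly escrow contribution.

$506.06

City property tax = $588.36/yr
HOA dues = $4,295.40/yr
Flood insurance = $1,188.96/yr
Yearly total = $6,072.72
Monthly = $6,072.72 / 12 = $506.06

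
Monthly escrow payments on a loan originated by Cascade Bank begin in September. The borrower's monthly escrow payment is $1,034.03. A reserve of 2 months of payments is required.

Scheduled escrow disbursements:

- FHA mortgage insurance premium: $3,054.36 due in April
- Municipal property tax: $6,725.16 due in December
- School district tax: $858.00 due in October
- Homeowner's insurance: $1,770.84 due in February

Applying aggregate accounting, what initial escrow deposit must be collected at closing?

$6,204.18

Cushion = 2 × $1,034.03 = $2,068.06
Trial balance (start $0, +$1,034.03 each month, − disbursements):
  Sep: +$1,034.03 → $1,034.03
  Oct: +$1,034.03 − $858.00 → $1,210.06
  Nov: +$1,034.03 → $2,244.09
  Dec: +$1,034.03 − $6,725.16 → -$3,447.04
  Jan: +$1,034.03 → -$2,413.01
  Feb: +$1,034.03 − $1,770.84 → -$3,149.82
  Mar: +$1,034.03 → -$2,115.79
  Apr: +$1,034.03 − $3,054.36 → -$4,136.12
  May: +$1,034.03 → -$3,102.09
  Jun: +$1,034.03 → -$2,068.06
  Jul: +$1,034.03 → -$1,034.03
  Aug: +$1,034.03 → $0.00
Lowest trial balance = -$4,136.12 (Apr)
Initial deposit = cushion − low point = $2,068.06 − (-$4,136.12) = $6,204.18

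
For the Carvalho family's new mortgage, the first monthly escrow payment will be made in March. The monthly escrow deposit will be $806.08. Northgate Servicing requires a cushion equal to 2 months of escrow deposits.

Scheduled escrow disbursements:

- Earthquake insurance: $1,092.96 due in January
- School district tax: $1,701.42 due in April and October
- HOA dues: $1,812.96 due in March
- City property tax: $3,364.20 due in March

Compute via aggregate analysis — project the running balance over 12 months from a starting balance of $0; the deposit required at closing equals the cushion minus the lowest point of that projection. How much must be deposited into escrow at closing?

$6,878.58

Cushion = 2 × $806.08 = $1,612.16
Trial balance (start $0, +$806.08 each month, − disbursements):
  Mar: +$806.08 − $5,177.16 → -$4,371.08
  Apr: +$806.08 − $1,701.42 → -$5,266.42
  May: +$806.08 → -$4,460.34
  Jun: +$806.08 → -$3,654.26
  Jul: +$806.08 → -$2,848.18
  Aug: +$806.08 → -$2,042.10
  Sep: +$806.08 → -$1,236.02
  Oct: +$806.08 − $1,701.42 → -$2,131.36
  Nov: +$806.08 → -$1,325.28
  Dec: +$806.08 → -$519.20
  Jan: +$806.08 − $1,092.96 → -$806.08
  Feb: +$806.08 → $0.00
Lowest trial balance = -$5,266.42 (Apr)
Initial deposit = cushion − low point = $1,612.16 − (-$5,266.42) = $6,878.58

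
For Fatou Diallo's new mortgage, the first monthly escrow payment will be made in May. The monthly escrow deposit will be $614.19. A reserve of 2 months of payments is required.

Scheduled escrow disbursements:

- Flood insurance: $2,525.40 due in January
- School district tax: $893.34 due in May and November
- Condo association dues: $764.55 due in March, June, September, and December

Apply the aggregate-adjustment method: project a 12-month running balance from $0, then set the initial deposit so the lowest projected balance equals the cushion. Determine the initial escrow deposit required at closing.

$2,306.40

Cushion = 2 × $614.19 = $1,228.38
Trial balance (start $0, +$614.19 each month, − disbursements):
  May: +$614.19 − $893.34 → -$279.15
  Jun: +$614.19 − $764.55 → -$429.51
  Jul: +$614.19 → $184.68
  Aug: +$614.19 → $798.87
  Sep: +$614.19 − $764.55 → $648.51
  Oct: +$614.19 → $1,262.70
  Nov: +$614.19 − $893.34 → $983.55
  Dec: +$614.19 − $764.55 → $833.19
  Jan: +$614.19 − $2,525.40 → -$1,078.02
  Feb: +$614.19 → -$463.83
  Mar: +$614.19 − $764.55 → -$614.19
  Apr: +$614.19 → $0.00
Lowest trial balance = -$1,078.02 (Jan)
Initial deposit = cushion − low point = $1,228.38 − (-$1,078.02) = $2,306.40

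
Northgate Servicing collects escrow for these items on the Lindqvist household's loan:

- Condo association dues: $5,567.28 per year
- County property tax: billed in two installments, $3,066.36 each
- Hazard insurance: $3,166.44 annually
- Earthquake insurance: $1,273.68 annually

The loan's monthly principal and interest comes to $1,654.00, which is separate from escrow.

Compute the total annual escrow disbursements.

Condo association dues — $5,567.28/yr
County property tax — $3,066.36 × 2 = $6,132.72/yr
Hazard insurance — $3,166.44/yr
Earthquake insurance — $1,273.68/yr
Annual escrow total = $16,140.12

$16,140.12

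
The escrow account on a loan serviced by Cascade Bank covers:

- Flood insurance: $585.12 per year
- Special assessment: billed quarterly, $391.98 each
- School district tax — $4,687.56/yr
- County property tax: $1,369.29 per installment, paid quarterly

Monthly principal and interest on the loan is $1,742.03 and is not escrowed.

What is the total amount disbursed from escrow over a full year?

$12,317.76

Flood insurance — $585.12/yr
Special assessment — $391.98 × 4 = $1,567.92/yr
School district tax — $4,687.56/yr
County property tax — $1,369.29 × 4 = $5,477.16/yr
Annual escrow total = $12,317.76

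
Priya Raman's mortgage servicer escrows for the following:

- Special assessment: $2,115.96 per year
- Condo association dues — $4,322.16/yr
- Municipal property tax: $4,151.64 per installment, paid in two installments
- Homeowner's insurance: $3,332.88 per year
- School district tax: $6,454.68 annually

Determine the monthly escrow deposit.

$2,044.08

Special assessment: $2,115.96 per year
Condo association dues: $4,322.16 per year
Municipal property tax: $4,151.64 × 2 = $8,303.28 per year
Homeowner's insurance: $3,332.88 per year
School district tax: $6,454.68 per year
Yearly total = $2,115.96 + $4,322.16 + $8,303.28 + $3,332.88 + $6,454.68 = $24,528.96
Per month = $24,528.96 ÷ 12 = $2,044.08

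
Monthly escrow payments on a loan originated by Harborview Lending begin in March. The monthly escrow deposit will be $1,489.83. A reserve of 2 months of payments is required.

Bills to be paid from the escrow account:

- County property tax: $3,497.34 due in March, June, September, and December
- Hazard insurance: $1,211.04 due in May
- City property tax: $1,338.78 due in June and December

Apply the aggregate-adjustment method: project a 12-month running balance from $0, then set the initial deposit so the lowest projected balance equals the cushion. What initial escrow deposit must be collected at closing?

$6,564.84

Cushion = 2 × $1,489.83 = $2,979.66
Trial balance (start $0, +$1,489.83 each month, − disbursements):
  Mar: +$1,489.83 − $3,497.34 → -$2,007.51
  Apr: +$1,489.83 → -$517.68
  May: +$1,489.83 − $1,211.04 → -$238.89
  Jun: +$1,489.83 − $4,836.12 → -$3,585.18
  Jul: +$1,489.83 → -$2,095.35
  Aug: +$1,489.83 → -$605.52
  Sep: +$1,489.83 − $3,497.34 → -$2,613.03
  Oct: +$1,489.83 → -$1,123.20
  Nov: +$1,489.83 → $366.63
  Dec: +$1,489.83 − $4,836.12 → -$2,979.66
  Jan: +$1,489.83 → -$1,489.83
  Feb: +$1,489.83 → $0.00
Lowest trial balance = -$3,585.18 (Jun)
Initial deposit = cushion − low point = $2,979.66 − (-$3,585.18) = $6,564.84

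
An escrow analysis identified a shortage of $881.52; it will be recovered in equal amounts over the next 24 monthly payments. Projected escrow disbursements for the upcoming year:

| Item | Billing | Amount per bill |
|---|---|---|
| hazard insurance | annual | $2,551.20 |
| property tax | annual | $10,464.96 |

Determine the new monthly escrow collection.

$1,121.41

Hazard insurance — $2,551.20
Property tax — $10,464.96
Total per year = $13,016.16
Monthly = $13,016.16 / 12 = $1,084.68
Shortage spread = $881.52 ÷ 24 = $36.73/mo
Adjusted monthly = $1,084.68 + $36.73 = $1,121.41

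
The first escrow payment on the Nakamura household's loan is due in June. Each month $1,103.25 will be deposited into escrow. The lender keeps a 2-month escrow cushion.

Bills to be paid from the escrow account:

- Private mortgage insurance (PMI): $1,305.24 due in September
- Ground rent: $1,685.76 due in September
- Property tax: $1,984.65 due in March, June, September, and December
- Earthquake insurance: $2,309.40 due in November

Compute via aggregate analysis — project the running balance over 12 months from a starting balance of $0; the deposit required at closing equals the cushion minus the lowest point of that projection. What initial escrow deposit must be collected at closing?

Cushion = 2 × $1,103.25 = $2,206.50
Trial balance (start $0, +$1,103.25 each month, − disbursements):
  Jun: +$1,103.25 − $1,984.65 → -$881.40
  Jul: +$1,103.25 → $221.85
  Aug: +$1,103.25 → $1,325.10
  Sep: +$1,103.25 − $4,975.65 → -$2,547.30
  Oct: +$1,103.25 → -$1,444.05
  Nov: +$1,103.25 − $2,309.40 → -$2,650.20
  Dec: +$1,103.25 − $1,984.65 → -$3,531.60
  Jan: +$1,103.25 → -$2,428.35
  Feb: +$1,103.25 → -$1,325.10
  Mar: +$1,103.25 − $1,984.65 → -$2,206.50
  Apr: +$1,103.25 → -$1,103.25
  May: +$1,103.25 → $0.00
Lowest trial balance = -$3,531.60 (Dec)
Initial deposit = cushion − low point = $2,206.50 − (-$3,531.60) = $5,738.10

$5,738.10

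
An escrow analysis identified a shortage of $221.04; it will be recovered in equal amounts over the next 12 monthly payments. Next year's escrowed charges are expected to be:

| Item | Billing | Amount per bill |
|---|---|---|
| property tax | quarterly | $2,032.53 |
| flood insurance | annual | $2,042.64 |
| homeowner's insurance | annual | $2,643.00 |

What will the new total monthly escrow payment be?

Property tax = $2,032.53 × 4 = $8,130.12 annually
Flood insurance = $2,042.64 annually
Homeowner's insurance = $2,643.00 annually
Yearly total = $8,130.12 + $2,042.64 + $2,643.00 = $12,815.76
Per month = $12,815.76 / 12 = $1,067.98
Shortage spread = $221.04 ÷ 12 = $18.42/mo
Adjusted monthly = $1,067.98 + $18.42 = $1,086.40

$1,086.40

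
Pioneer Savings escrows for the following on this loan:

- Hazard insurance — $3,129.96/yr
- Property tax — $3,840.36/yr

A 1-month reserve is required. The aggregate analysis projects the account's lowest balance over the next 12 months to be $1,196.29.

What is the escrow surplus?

$615.43

Hazard insurance = $3,129.96
Property tax = $3,840.36
Total per year = $6,970.32
Monthly = $6,970.32 / 12 = $580.86
Required cushion = 1 × $580.86 = $580.86
Excess over cushion: $1,196.29 − $580.86 = $615.43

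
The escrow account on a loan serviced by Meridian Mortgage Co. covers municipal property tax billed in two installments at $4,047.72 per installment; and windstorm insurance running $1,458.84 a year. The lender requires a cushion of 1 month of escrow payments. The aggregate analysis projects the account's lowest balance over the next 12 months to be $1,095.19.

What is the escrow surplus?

$299.00

Municipal property tax — $4,047.72 × 2 = $8,095.44
Windstorm insurance — $1,458.84
Annual escrow total = $9,554.28
Monthly escrow = $9,554.28 ÷ 12 = $796.19
Required cushion = 1 × $796.19 = $796.19
Excess over cushion: $1,095.19 − $796.19 = $299.00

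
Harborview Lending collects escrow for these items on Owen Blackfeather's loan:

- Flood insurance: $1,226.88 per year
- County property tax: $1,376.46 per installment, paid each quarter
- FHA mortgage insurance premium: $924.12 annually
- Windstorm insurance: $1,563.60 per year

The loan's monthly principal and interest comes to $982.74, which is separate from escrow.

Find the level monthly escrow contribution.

Flood insurance — $1,226.88 annually
County property tax — $1,376.46 × 4 = $5,505.84 annually
FHA mortgage insurance premium — $924.12 annually
Windstorm insurance — $1,563.60 annually
Total per year = $9,220.44
Base monthly escrow = $9,220.44 ÷ 12 = $768.37

$768.37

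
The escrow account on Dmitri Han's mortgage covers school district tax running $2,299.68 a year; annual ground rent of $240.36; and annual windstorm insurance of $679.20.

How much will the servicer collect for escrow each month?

School district tax = $2,299.68
Ground rent = $240.36
Windstorm insurance = $679.20
Yearly total = $2,299.68 + $240.36 + $679.20 = $3,219.24
Per month = $3,219.24 ÷ 12 = $268.27

$268.27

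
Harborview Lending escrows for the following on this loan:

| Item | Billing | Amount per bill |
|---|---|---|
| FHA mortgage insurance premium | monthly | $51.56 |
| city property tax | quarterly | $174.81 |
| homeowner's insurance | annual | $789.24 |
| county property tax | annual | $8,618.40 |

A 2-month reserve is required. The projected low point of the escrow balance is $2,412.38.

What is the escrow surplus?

FHA mortgage insurance premium — $51.56 × 12 = $618.72/yr
City property tax — $174.81 × 4 = $699.24/yr
Homeowner's insurance — $789.24/yr
County property tax — $8,618.40/yr
Annual escrow total = $618.72 + $699.24 + $789.24 + $8,618.40 = $10,725.60
Per month = $10,725.60 / 12 = $893.80
Cushion = 2 × $893.80 = $1,787.60
Excess over cushion: $2,412.38 − $1,787.60 = $624.78

$624.78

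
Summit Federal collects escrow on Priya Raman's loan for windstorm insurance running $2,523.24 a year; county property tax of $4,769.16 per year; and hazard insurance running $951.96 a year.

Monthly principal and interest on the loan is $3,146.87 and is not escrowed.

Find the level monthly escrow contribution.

$687.03

Windstorm insurance: $2,523.24/yr
County property tax: $4,769.16/yr
Hazard insurance: $951.96/yr
Total per year = $2,523.24 + $4,769.16 + $951.96 = $8,244.36
Monthly = $8,244.36 / 12 = $687.03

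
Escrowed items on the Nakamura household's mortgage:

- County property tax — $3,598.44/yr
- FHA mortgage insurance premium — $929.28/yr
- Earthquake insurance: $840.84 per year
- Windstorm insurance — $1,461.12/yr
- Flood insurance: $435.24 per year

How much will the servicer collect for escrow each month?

County property tax = $3,598.44/yr
FHA mortgage insurance premium = $929.28/yr
Earthquake insurance = $840.84/yr
Windstorm insurance = $1,461.12/yr
Flood insurance = $435.24/yr
Yearly total = $7,264.92
Monthly escrow = $7,264.92 ÷ 12 = $605.41

$605.41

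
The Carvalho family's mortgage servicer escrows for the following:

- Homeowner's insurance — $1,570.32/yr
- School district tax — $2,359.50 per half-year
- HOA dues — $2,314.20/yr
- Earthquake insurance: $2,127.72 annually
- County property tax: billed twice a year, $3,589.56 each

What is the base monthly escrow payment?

$1,492.53

Homeowner's insurance: $1,570.32
School district tax: $2,359.50 × 2 = $4,719.00
HOA dues: $2,314.20
Earthquake insurance: $2,127.72
County property tax: $3,589.56 × 2 = $7,179.12
Total annual escrow = $17,910.36
Per month = $17,910.36 ÷ 12 = $1,492.53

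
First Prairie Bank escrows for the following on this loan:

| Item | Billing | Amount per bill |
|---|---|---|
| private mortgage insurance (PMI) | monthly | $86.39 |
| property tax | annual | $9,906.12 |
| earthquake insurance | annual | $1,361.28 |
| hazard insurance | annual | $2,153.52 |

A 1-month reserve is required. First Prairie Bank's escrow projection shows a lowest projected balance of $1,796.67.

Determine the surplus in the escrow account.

Private mortgage insurance (PMI): $86.39 × 12 = $1,036.68/yr
Property tax: $9,906.12/yr
Earthquake insurance: $1,361.28/yr
Hazard insurance: $2,153.52/yr
Yearly total = $1,036.68 + $9,906.12 + $1,361.28 + $2,153.52 = $14,457.60
Base monthly escrow = $14,457.60 / 12 = $1,204.80
Cushion = 1 × $1,204.80 = $1,204.80
Surplus = $1,796.67 − $1,204.80 = $591.87

$591.87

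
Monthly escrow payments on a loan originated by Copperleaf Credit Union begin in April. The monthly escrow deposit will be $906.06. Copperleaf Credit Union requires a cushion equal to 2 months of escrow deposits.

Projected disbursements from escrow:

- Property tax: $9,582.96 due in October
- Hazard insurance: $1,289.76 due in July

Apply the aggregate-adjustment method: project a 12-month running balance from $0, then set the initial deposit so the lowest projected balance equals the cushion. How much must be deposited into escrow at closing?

$6,342.42

Cushion = 2 × $906.06 = $1,812.12
Trial balance (start $0, +$906.06 each month, − disbursements):
  Apr: +$906.06 → $906.06
  May: +$906.06 → $1,812.12
  Jun: +$906.06 → $2,718.18
  Jul: +$906.06 − $1,289.76 → $2,334.48
  Aug: +$906.06 → $3,240.54
  Sep: +$906.06 → $4,146.60
  Oct: +$906.06 − $9,582.96 → -$4,530.30
  Nov: +$906.06 → -$3,624.24
  Dec: +$906.06 → -$2,718.18
  Jan: +$906.06 → -$1,812.12
  Feb: +$906.06 → -$906.06
  Mar: +$906.06 → $0.00
Lowest trial balance = -$4,530.30 (Oct)
Initial deposit = cushion − low point = $1,812.12 − (-$4,530.30) = $6,342.42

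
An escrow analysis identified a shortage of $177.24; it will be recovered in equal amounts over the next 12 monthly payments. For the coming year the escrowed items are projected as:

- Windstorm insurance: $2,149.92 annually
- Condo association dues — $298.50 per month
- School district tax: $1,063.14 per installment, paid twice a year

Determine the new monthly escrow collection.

$669.62

Windstorm insurance — $2,149.92
Condo association dues — $298.50 × 12 = $3,582.00
School district tax — $1,063.14 × 2 = $2,126.28
Annual escrow total = $2,149.92 + $3,582.00 + $2,126.28 = $7,858.20
Monthly = $7,858.20 ÷ 12 = $654.85
Monthly shortage recovery: $177.24 / 12 = $14.77
New monthly escrow = $654.85 + $14.77 = $669.62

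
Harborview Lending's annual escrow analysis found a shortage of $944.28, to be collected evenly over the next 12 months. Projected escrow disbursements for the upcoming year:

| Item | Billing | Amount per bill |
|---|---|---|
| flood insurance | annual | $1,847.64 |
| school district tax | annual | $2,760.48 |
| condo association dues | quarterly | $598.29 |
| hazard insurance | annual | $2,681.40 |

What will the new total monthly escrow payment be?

Flood insurance — $1,847.64 per year
School district tax — $2,760.48 per year
Condo association dues — $598.29 × 4 = $2,393.16 per year
Hazard insurance — $2,681.40 per year
Yearly total = $1,847.64 + $2,760.48 + $2,393.16 + $2,681.40 = $9,682.68
Base monthly escrow = $9,682.68 / 12 = $806.89
Monthly shortage recovery: $944.28 ÷ 12 = $78.69
Adjusted monthly = $806.89 + $78.69 = $885.58

$885.58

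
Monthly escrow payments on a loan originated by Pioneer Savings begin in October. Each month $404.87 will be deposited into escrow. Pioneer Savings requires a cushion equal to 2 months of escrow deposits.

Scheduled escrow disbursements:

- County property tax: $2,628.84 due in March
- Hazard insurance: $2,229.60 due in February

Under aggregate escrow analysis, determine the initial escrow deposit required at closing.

Cushion = 2 × $404.87 = $809.74
Trial balance (start $0, +$404.87 each month, − disbursements):
  Oct: +$404.87 → $404.87
  Nov: +$404.87 → $809.74
  Dec: +$404.87 → $1,214.61
  Jan: +$404.87 → $1,619.48
  Feb: +$404.87 − $2,229.60 → -$205.25
  Mar: +$404.87 − $2,628.84 → -$2,429.22
  Apr: +$404.87 → -$2,024.35
  May: +$404.87 → -$1,619.48
  Jun: +$404.87 → -$1,214.61
  Jul: +$404.87 → -$809.74
  Aug: +$404.87 → -$404.87
  Sep: +$404.87 → $0.00
Lowest trial balance = -$2,429.22 (Mar)
Initial deposit = cushion − low point = $809.74 − (-$2,429.22) = $3,238.96

$3,238.96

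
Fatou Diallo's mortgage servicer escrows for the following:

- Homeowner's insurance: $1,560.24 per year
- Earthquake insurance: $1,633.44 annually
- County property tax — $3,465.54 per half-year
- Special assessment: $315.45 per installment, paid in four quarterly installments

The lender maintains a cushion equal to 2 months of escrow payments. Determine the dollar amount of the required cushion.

$1,897.76

Homeowner's insurance — $1,560.24 annually
Earthquake insurance — $1,633.44 annually
County property tax — $3,465.54 × 2 = $6,931.08 annually
Special assessment — $315.45 × 4 = $1,261.80 annually
Total annual escrow = $1,560.24 + $1,633.44 + $6,931.08 + $1,261.80 = $11,386.56
Per month = $11,386.56 ÷ 12 = $948.88
Required cushion = 2 × $948.88 = $1,897.76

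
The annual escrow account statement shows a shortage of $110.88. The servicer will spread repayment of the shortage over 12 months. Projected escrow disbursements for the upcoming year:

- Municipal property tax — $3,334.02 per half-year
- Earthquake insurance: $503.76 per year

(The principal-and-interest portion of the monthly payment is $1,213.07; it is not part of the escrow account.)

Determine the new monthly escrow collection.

Municipal property tax: $3,334.02 × 2 = $6,668.04/yr
Earthquake insurance: $503.76/yr
Total per year = $6,668.04 + $503.76 = $7,171.80
Monthly escrow = $7,171.80 ÷ 12 = $597.65
Shortage spread = $110.88 ÷ 12 = $9.24/mo
New monthly escrow = $597.65 + $9.24 = $606.89

$606.89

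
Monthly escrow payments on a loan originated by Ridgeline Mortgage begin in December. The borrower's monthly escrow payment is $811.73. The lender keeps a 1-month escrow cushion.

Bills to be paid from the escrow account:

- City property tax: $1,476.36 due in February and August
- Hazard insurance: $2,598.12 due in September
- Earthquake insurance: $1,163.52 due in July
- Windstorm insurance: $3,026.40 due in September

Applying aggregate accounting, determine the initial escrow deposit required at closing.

Cushion = 1 × $811.73 = $811.73
Trial balance (start $0, +$811.73 each month, − disbursements):
  Dec: +$811.73 → $811.73
  Jan: +$811.73 → $1,623.46
  Feb: +$811.73 − $1,476.36 → $958.83
  Mar: +$811.73 → $1,770.56
  Apr: +$811.73 → $2,582.29
  May: +$811.73 → $3,394.02
  Jun: +$811.73 → $4,205.75
  Jul: +$811.73 − $1,163.52 → $3,853.96
  Aug: +$811.73 − $1,476.36 → $3,189.33
  Sep: +$811.73 − $5,624.52 → -$1,623.46
  Oct: +$811.73 → -$811.73
  Nov: +$811.73 → $0.00
Lowest trial balance = -$1,623.46 (Sep)
Initial deposit = cushion − low point = $811.73 − (-$1,623.46) = $2,435.19

$2,435.19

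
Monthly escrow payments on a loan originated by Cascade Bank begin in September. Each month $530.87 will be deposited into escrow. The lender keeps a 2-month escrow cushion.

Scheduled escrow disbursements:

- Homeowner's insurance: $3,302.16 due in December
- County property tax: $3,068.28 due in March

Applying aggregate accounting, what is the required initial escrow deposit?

$3,716.09

Cushion = 2 × $530.87 = $1,061.74
Trial balance (start $0, +$530.87 each month, − disbursements):
  Sep: +$530.87 → $530.87
  Oct: +$530.87 → $1,061.74
  Nov: +$530.87 → $1,592.61
  Dec: +$530.87 − $3,302.16 → -$1,178.68
  Jan: +$530.87 → -$647.81
  Feb: +$530.87 → -$116.94
  Mar: +$530.87 − $3,068.28 → -$2,654.35
  Apr: +$530.87 → -$2,123.48
  May: +$530.87 → -$1,592.61
  Jun: +$530.87 → -$1,061.74
  Jul: +$530.87 → -$530.87
  Aug: +$530.87 → $0.00
Lowest trial balance = -$2,654.35 (Mar)
Initial deposit = cushion − low point = $1,061.74 − (-$2,654.35) = $3,716.09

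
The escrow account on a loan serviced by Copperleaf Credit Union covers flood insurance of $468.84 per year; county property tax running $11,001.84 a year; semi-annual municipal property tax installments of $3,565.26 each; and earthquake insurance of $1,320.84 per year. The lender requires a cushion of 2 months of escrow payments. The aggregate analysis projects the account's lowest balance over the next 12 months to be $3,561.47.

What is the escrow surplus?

$241.13

Flood insurance = $468.84 annually
County property tax = $11,001.84 annually
Municipal property tax = $3,565.26 × 2 = $7,130.52 annually
Earthquake insurance = $1,320.84 annually
Total annual escrow = $19,922.04
Per month = $19,922.04 ÷ 12 = $1,660.17
Cushion = 2 × $1,660.17 = $3,320.34
Excess over cushion: $3,561.47 − $3,320.34 = $241.13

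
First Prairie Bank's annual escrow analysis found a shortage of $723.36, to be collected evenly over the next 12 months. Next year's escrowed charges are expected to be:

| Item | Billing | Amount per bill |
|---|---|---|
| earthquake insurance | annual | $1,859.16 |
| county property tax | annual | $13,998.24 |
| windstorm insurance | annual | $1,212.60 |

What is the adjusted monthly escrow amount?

$1,482.78

Earthquake insurance — $1,859.16/yr
County property tax — $13,998.24/yr
Windstorm insurance — $1,212.60/yr
Combined annual = $1,859.16 + $13,998.24 + $1,212.60 = $17,070.00
Base monthly escrow = $17,070.00 ÷ 12 = $1,422.50
Monthly shortage recovery: $723.36 ÷ 12 = $60.28
Adjusted monthly = $1,422.50 + $60.28 = $1,482.78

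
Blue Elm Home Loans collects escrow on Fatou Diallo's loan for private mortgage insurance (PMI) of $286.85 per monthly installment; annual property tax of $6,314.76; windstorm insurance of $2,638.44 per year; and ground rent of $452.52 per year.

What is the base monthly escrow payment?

Private mortgage insurance (PMI) = $286.85 × 12 = $3,442.20 annually
Property tax = $6,314.76 annually
Windstorm insurance = $2,638.44 annually
Ground rent = $452.52 annually
Total annual escrow = $12,847.92
Monthly = $12,847.92 ÷ 12 = $1,070.66

$1,070.66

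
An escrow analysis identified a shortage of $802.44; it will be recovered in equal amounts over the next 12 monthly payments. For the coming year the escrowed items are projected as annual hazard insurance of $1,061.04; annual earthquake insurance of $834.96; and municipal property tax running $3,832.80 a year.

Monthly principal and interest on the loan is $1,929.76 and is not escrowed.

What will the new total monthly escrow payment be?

$544.27

Hazard insurance — $1,061.04/yr
Earthquake insurance — $834.96/yr
Municipal property tax — $3,832.80/yr
Total per year = $5,728.80
Base monthly escrow = $5,728.80 / 12 = $477.40
Shortage per month = $802.44 / 12 = $66.87
New monthly escrow = $477.40 + $66.87 = $544.27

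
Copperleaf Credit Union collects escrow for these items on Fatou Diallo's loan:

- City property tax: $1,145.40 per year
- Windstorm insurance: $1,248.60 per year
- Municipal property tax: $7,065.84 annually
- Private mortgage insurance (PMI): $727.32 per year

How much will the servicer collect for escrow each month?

$848.93

City property tax = $1,145.40 annually
Windstorm insurance = $1,248.60 annually
Municipal property tax = $7,065.84 annually
Private mortgage insurance (PMI) = $727.32 annually
Annual escrow total = $10,187.16
Monthly = $10,187.16 / 12 = $848.93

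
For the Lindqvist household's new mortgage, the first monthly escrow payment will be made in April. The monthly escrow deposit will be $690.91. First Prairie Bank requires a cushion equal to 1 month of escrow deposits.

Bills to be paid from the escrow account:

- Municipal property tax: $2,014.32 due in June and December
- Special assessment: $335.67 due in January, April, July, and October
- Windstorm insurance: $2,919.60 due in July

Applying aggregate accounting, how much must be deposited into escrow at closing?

$3,532.53

Cushion = 1 × $690.91 = $690.91
Trial balance (start $0, +$690.91 each month, − disbursements):
  Apr: +$690.91 − $335.67 → $355.24
  May: +$690.91 → $1,046.15
  Jun: +$690.91 − $2,014.32 → -$277.26
  Jul: +$690.91 − $3,255.27 → -$2,841.62
  Aug: +$690.91 → -$2,150.71
  Sep: +$690.91 → -$1,459.80
  Oct: +$690.91 − $335.67 → -$1,104.56
  Nov: +$690.91 → -$413.65
  Dec: +$690.91 − $2,014.32 → -$1,737.06
  Jan: +$690.91 − $335.67 → -$1,381.82
  Feb: +$690.91 → -$690.91
  Mar: +$690.91 → $0.00
Lowest trial balance = -$2,841.62 (Jul)
Initial deposit = cushion − low point = $690.91 − (-$2,841.62) = $3,532.53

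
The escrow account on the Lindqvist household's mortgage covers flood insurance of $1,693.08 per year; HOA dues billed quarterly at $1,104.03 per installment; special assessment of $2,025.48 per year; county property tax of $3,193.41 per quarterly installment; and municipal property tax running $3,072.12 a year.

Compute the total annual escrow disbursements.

Flood insurance = $1,693.08 per year
HOA dues = $1,104.03 × 4 = $4,416.12 per year
Special assessment = $2,025.48 per year
County property tax = $3,193.41 × 4 = $12,773.64 per year
Municipal property tax = $3,072.12 per year
Annual escrow total = $1,693.08 + $4,416.12 + $2,025.48 + $12,773.64 + $3,072.12 = $23,980.44

$23,980.44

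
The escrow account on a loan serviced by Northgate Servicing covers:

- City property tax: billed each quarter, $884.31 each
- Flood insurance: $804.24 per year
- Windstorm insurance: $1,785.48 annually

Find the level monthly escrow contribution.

City property tax: $884.31 × 4 = $3,537.24 annually
Flood insurance: $804.24 annually
Windstorm insurance: $1,785.48 annually
Yearly total = $3,537.24 + $804.24 + $1,785.48 = $6,126.96
Base monthly escrow = $6,126.96 / 12 = $510.58

$510.58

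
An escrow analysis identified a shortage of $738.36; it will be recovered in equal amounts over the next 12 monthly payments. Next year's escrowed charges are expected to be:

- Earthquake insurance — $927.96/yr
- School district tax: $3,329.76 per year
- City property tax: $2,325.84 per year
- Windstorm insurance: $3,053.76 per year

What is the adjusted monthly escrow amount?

Earthquake insurance = $927.96
School district tax = $3,329.76
City property tax = $2,325.84
Windstorm insurance = $3,053.76
Yearly total = $927.96 + $3,329.76 + $2,325.84 + $3,053.76 = $9,637.32
Monthly = $9,637.32 ÷ 12 = $803.11
Shortage spread = $738.36 / 12 = $61.53/mo
New monthly escrow = $803.11 + $61.53 = $864.64

$864.64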